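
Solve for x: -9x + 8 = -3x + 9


Starting with: -9x + 8 = -3x + 9
Move all x terms to left: (-9 + 3)x = 9 - 8
Simplify: -6x = 1
Divide both sides by -6: x = -1/6

x = -1/6


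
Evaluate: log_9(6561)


We need the exponent such that 9^? = 6561
9^4 = 6561
Therefore log_9(6561) = 4

4


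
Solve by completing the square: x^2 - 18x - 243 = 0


Start: x^2 - 18x - 243 = 0
Move constant: x^2 - 18x = 243
Half of -18 is -9, squared is 81
Add 81 to both sides: x^2 - 18x + 81 = 324
(x - 9)^2 = 324
x - 9 = ±18
x = 9 + 18 = 27 or x = 9 - 18 = -9

x = -9, x = 27


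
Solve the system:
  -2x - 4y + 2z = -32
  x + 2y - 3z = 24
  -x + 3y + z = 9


Using Cramer's rule. Expand each determinant along the first row.
D  = (-2)*[2*1 - (-3)*3] - (-4)*[1*1 - (-3)*(-1)] + 2*[1*3 - 2*(-1)]
  = (-2)*(11) - (-4)*(-2) + 2*(5) = -20
Dx = (-32)*[2*1 - (-3)*3] - (-4)*[24*1 - (-3)*9] + 2*[24*3 - 2*9]
  = (-32)*(11) - (-4)*(51) + 2*(54) = -40
Dy = (-2)*[24*1 - (-3)*9] - (-32)*[1*1 - (-3)*(-1)] + 2*[1*9 - 24*(-1)]
  = (-2)*(51) - (-32)*(-2) + 2*(33) = -100
Dz = (-2)*[2*9 - 24*3] - (-4)*[1*9 - 24*(-1)] + (-32)*[1*3 - 2*(-1)]
  = (-2)*(-54) - (-4)*(33) + (-32)*(5) = 80
x = Dx/D = -40/-20 = 2, y = Dy/D = -100/-20 = 5, z = Dz/D = 80/-20 = -4
Check eq1: (-2)(2) + (-4)(5) + (2)(-4) = -32 = -32 ✓
Check eq2: (1)(2) + (2)(5) + (-3)(-4) = 24 = 24 ✓
Check eq3: (-1)(2) + (3)(5) + (1)(-4) = 9 = 9 ✓

x = 2, y = 5, z = -4


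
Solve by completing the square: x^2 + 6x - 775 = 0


Start: x^2 + 6x - 775 = 0
Move constant: x^2 + 6x = 775
Half of 6 is 3, squared is 9
Add 9 to both sides: x^2 + 6x + 9 = 784
(x + 3)^2 = 784
x + 3 = ±28
x = -3 + 28 = 25 or x = -3 - 28 = -31

x = -31, x = 25


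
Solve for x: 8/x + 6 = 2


Subtract 6 from both sides: 8/x = -4
Multiply both sides by x: 8 = -4 * x
Divide by -4: x = -2

x = -2


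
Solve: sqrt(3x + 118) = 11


Square both sides: 3x + 118 = 11^2 = 121
3x = 121 - 118 = 3
x = 1
Check: sqrt(3*1 + 118) = sqrt(121) = 11 ✓

x = 1


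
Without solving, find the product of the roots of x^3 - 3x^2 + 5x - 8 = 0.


By Vieta's formulas for x^3 + bx^2 + cx + d = 0:
  r1 + r2 + r3 = -b/a = 3
  r1*r2 + r1*r3 + r2*r3 = c/a = 5
  r1*r2*r3 = -d/a = 8


Product = 8


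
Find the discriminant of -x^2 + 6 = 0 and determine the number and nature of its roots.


For ax^2 + bx + c = 0, discriminant D = b^2 - 4ac
Here a = -1, b = 0, c = 6
D = (0)^2 - 4(-1)(6) = 0 + 24 = 24

D = 24 > 0 but not a perfect square
The equation has 2 distinct real irrational roots.

Discriminant = 24, 2 distinct real irrational roots


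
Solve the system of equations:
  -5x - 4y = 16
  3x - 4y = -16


Using Cramer's rule:
Determinant D = (-5)(-4) - (3)(-4) = 20 + 12 = 32
Dx = (16)(-4) - (-16)(-4) = -64 - 64 = -128
Dy = (-5)(-16) - (3)(16) = 80 - 48 = 32
x = Dx/D = -128/32 = -4
y = Dy/D = 32/32 = 1

x = -4, y = 1


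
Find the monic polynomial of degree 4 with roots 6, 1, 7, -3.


A monic polynomial with roots 6, 1, 7, -3 is:
p(x) = (x - 6)(x - 1)(x - 7)(x + 3)
After multiplying by (x - 6): x - 6
After multiplying by (x - 1): x^2 - 7x + 6
After multiplying by (x - 7): x^3 - 14x^2 + 55x - 42
After multiplying by (x + 3): x^4 - 11x^3 + 13x^2 + 123x - 126

x^4 - 11x^3 + 13x^2 + 123x - 126


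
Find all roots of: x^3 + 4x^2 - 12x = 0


The constant term is 0, so x = 0 is a root. Factor out x:
  x^2 + 4x - 12 = 0
Solve the quadratic x^2 + 4x - 12 = 0: discriminant = 4^2 - 4(1)(-12) = 16 + 48 = 64.
sqrt(64) = 8, so x = (-4 ± 8)/2: x = 2 or x = -6.
Collecting all roots found:

x = -6, x = 0, x = 2


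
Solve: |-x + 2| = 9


An absolute value equation |expr| = 9 gives two cases:
Case 1: -x + 2 = 9
  -x = 7, so x = -7
Case 2: -x + 2 = -9
  -x = -11, so x = 11

x = -7, x = 11


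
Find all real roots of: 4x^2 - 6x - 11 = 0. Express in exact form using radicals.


Using the quadratic formula: x = (-b ± sqrt(b^2 - 4ac)) / (2a)
Here a = 4, b = -6, c = -11
Discriminant = b^2 - 4ac = (-6)^2 - 4(4)(-11) = 36 + 176 = 212
Since discriminant = 212 > 0, there are two real roots.
x = (6 ± 2*sqrt(53)) / 8
Simplifying: x = (3 ± sqrt(53)) / 4
Numerically: x ≈ 2.5700 or x ≈ -1.0700

x = (3 + sqrt(53)) / 4 or x = (3 - sqrt(53)) / 4


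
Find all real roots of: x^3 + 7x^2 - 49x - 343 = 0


Let p(x) = x^3 + 7x^2 - 49x - 343. By the rational root theorem (leading coefficient 1), any rational root is an integer divisor of 343: try ±1, ±2, ... in turn.
Test x = 1: value = -384 ≠ 0.
Test x = -1: value = -288 ≠ 0.
Test x = 7: value = 0 ✓, so (x - 7) is a factor.
Synthetic division by (x - 7): bring down 1; 1(7) + 7 = 14; 14(7) - 49 = 49; 49(7) - 343 = 0 → quotient x^2 + 14x + 49, remainder 0.
Solve the quadratic x^2 + 14x + 49 = 0: discriminant = 14^2 - 4(1)(49) = 196 - 196 = 0.
Discriminant = 0, so a double root: x = -14/2 = -7.

x = -7 (multiplicity 2), x = 7


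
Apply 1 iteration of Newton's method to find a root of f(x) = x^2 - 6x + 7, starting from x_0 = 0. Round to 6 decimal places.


Newton's method: x_(n+1) = x_n - f(x_n)/f'(x_n)
f(x) = x^2 - 6x + 7
f'(x) = 2x - 6

Iteration 1:
  f(0.000000) = 7.000000
  f'(0.000000) = -6.000000
  x_1 = 0.000000 - (7.000000)/(-6.000000) = 1.166667

x_1 = 1.166667


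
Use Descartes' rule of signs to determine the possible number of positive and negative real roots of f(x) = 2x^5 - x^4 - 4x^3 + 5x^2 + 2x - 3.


Descartes' rule of signs:

For positive roots, count sign changes in f(x) = 2x^5 - x^4 - 4x^3 + 5x^2 + 2x - 3:
Signs of coefficients: +, -, -, +, +, -
Number of sign changes: 3
Possible positive real roots: 3, 1

For negative roots, examine f(-x) = -2x^5 - x^4 + 4x^3 + 5x^2 - 2x - 3:
Signs of coefficients: -, -, +, +, -, -
Number of sign changes: 2
Possible negative real roots: 2, 0

Positive roots: 3 or 1; Negative roots: 2 or 0


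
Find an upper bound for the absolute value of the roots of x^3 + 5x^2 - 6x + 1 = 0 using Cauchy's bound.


Cauchy's bound: all roots r satisfy |r| <= 1 + max(|a_i/a_n|) for i = 0,...,n-1
where a_n is the leading coefficient.

Coefficients: [1, 5, -6, 1]
Leading coefficient a_n = 1
Ratios |a_i/a_n|: 5, 6, 1
Maximum ratio: 6
Cauchy's bound: |r| <= 1 + 6 = 7

Upper bound = 7


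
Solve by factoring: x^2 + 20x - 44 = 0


We need two numbers that multiply to -44 and add to 20.
Those numbers are -2 and 22 (since (-2) * 22 = -44 and (-2) + 22 = 20).
So x^2 + 20x - 44 = (x - 2)(x + 22) = 0
Setting each factor to zero: x = 2 or x = -22

x = -22, x = 2


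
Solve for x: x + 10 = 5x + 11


Starting with: x + 10 = 5x + 11
Move all x terms to left: (1 - 5)x = 11 - 10
Simplify: -4x = 1
Divide both sides by -4: x = -1/4

x = -1/4


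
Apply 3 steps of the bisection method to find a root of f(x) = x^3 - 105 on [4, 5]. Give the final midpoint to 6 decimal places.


f(x) = x^3 - 105
f(4) = -41 < 0
f(5) = 20 > 0

Step 1: midpoint = (4.000000 + 5.000000)/2 = 4.500000
  f(4.500000) = -13.875000
  f(mid) < 0, so root is in [4.500000, 5.000000]

Step 2: midpoint = (4.500000 + 5.000000)/2 = 4.750000
  f(4.750000) = 2.171875
  f(mid) > 0, so root is in [4.500000, 4.750000]

Step 3: midpoint = (4.500000 + 4.750000)/2 = 4.625000
  f(4.625000) = -6.068359
  f(mid) < 0, so root is in [4.625000, 4.750000]

midpoint = 4.625000


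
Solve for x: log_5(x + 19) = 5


Convert to exponential form: x + 19 = 5^5 = 3125
x = 3125 - 19 = 3106
Check: log_5(3106 + 19) = log_5(3125) = log_5(3125) = 5 ✓

x = 3106


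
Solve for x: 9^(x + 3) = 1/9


Express both sides with the same base.
1/9 = 9^(-1)
Since the bases match, equate exponents: x + 3 = -1
So x = -1 - (3) = -4

x = -4


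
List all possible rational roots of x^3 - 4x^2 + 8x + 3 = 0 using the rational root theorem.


Rational root theorem: possible roots are ±p/q where:
  p divides the constant term (3): p ∈ {1, 3}
  q divides the leading coefficient (1): q ∈ {1}

All possible rational roots: -3, -1, 1, 3

-3, -1, 1, 3


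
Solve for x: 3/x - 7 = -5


Subtract -7 from both sides: 3/x = 2
Multiply both sides by x: 3 = 2 * x
Divide by 2: x = 3/2

x = 3/2


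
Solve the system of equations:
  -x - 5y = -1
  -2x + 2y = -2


Using Cramer's rule:
Determinant D = (-1)(2) - (-2)(-5) = -2 - 10 = -12
Dx = (-1)(2) - (-2)(-5) = -2 - 10 = -12
Dy = (-1)(-2) - (-2)(-1) = 2 - 2 = 0
x = Dx/D = -12/-12 = 1
y = Dy/D = 0/-12 = 0

x = 1, y = 0


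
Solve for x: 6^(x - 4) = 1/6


Express both sides with the same base.
1/6 = 6^(-1)
Since the bases match, equate exponents: x - 4 = -1
So x = -1 - (-4) = 3

x = 3


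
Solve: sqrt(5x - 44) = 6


Square both sides: 5x - 44 = 6^2 = 36
5x = 36 + 44 = 80
x = 16
Check: sqrt(5*16 - 44) = sqrt(36) = 6 ✓

x = 16


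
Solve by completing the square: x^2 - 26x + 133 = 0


Start: x^2 - 26x + 133 = 0
Move constant: x^2 - 26x = -133
Half of -26 is -13, squared is 169
Add 169 to both sides: x^2 - 26x + 169 = 36
(x - 13)^2 = 36
x - 13 = ±6
x = 13 + 6 = 19 or x = 13 - 6 = 7

x = 7, x = 19


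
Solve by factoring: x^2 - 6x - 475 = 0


We need two numbers that multiply to -475 and add to -6.
Those numbers are -25 and 19 (since (-25) * 19 = -475 and (-25) + 19 = -6).
So x^2 - 6x - 475 = (x - 25)(x + 19) = 0
Setting each factor to zero: x = 25 or x = -19

x = -19, x = 25


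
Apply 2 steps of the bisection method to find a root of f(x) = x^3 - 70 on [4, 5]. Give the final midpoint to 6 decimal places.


f(x) = x^3 - 70
f(4) = -6 < 0
f(5) = 55 > 0

Step 1: midpoint = (4.000000 + 5.000000)/2 = 4.500000
  f(4.500000) = 21.125000
  f(mid) > 0, so root is in [4.000000, 4.500000]

Step 2: midpoint = (4.000000 + 4.500000)/2 = 4.250000
  f(4.250000) = 6.765625
  f(mid) > 0, so root is in [4.000000, 4.250000]

midpoint = 4.250000


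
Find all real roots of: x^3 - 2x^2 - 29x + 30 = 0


Let p(x) = x^3 - 2x^2 - 29x + 30. By the rational root theorem (leading coefficient 1), any rational root is an integer divisor of 30: try ±1, ±2, ... in turn.
Test x = 1: value = 0 ✓, so (x - 1) is a factor.
Synthetic division by (x - 1): bring down 1; 1(1) - 2 = -1; (-1)(1) - 29 = -30; (-30)(1) + 30 = 0 → quotient x^2 - x - 30, remainder 0.
Solve the quadratic x^2 - x - 30 = 0: discriminant = (-1)^2 - 4(1)(-30) = 1 + 120 = 121.
sqrt(121) = 11, so x = (1 ± 11)/2: x = 6 or x = -5.

x = -5, x = 1, x = 6


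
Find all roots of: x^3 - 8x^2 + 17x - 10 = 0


Let p(x) = x^3 - 8x^2 + 17x - 10. By the rational root theorem (leading coefficient 1), any rational root is an integer divisor of 10: try ±1, ±2, ... in turn.
Test x = 1: value = 0 ✓, so (x - 1) is a factor.
Synthetic division by (x - 1): bring down 1; 1(1) - 8 = -7; (-7)(1) + 17 = 10; 10(1) - 10 = 0 → quotient x^2 - 7x + 10, remainder 0.
Solve the quadratic x^2 - 7x + 10 = 0: discriminant = (-7)^2 - 4(1)(10) = 49 - 40 = 9.
sqrt(9) = 3, so x = (7 ± 3)/2: x = 5 or x = 2.
Collecting all roots found:

x = 1, x = 2, x = 5


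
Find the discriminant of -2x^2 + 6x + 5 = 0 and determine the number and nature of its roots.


For ax^2 + bx + c = 0, discriminant D = b^2 - 4ac
Here a = -2, b = 6, c = 5
D = (6)^2 - 4(-2)(5) = 36 + 40 = 76

D = 76 > 0 but not a perfect square
The equation has 2 distinct real irrational roots.

Discriminant = 76, 2 distinct real irrational roots


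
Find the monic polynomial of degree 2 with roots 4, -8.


A monic polynomial with roots 4, -8 is:
p(x) = (x - 4)(x + 8)
After multiplying by (x - 4): x - 4
After multiplying by (x + 8): x^2 + 4x - 32

x^2 + 4x - 32


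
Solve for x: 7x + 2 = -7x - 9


Starting with: 7x + 2 = -7x - 9
Move all x terms to left: (7 + 7)x = -9 - 2
Simplify: 14x = -11
Divide both sides by 14: x = -11/14

x = -11/14


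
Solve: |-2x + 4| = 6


An absolute value equation |expr| = 6 gives two cases:
Case 1: -2x + 4 = 6
  -2x = 2, so x = -1
Case 2: -2x + 4 = -6
  -2x = -10, so x = 5

x = -1, x = 5


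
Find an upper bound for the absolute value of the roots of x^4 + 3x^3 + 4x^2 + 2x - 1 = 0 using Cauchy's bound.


Cauchy's bound: all roots r satisfy |r| <= 1 + max(|a_i/a_n|) for i = 0,...,n-1
where a_n is the leading coefficient.

Coefficients: [1, 3, 4, 2, -1]
Leading coefficient a_n = 1
Ratios |a_i/a_n|: 3, 4, 2, 1
Maximum ratio: 4
Cauchy's bound: |r| <= 1 + 4 = 5

Upper bound = 5


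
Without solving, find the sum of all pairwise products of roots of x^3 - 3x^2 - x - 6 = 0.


By Vieta's formulas for x^3 + bx^2 + cx + d = 0:
  r1 + r2 + r3 = -b/a = 3
  r1*r2 + r1*r3 + r2*r3 = c/a = -1
  r1*r2*r3 = -d/a = 6


Sum of pairwise products = -1


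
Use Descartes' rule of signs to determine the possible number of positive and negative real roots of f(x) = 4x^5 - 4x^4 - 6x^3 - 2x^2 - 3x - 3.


Descartes' rule of signs:

For positive roots, count sign changes in f(x) = 4x^5 - 4x^4 - 6x^3 - 2x^2 - 3x - 3:
Signs of coefficients: +, -, -, -, -, -
Number of sign changes: 1
Possible positive real roots: 1

For negative roots, examine f(-x) = -4x^5 - 4x^4 + 6x^3 - 2x^2 + 3x - 3:
Signs of coefficients: -, -, +, -, +, -
Number of sign changes: 4
Possible negative real roots: 4, 2, 0

Positive roots: 1; Negative roots: 4 or 2 or 0


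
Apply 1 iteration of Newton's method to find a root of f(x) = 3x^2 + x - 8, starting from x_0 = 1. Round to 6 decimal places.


Newton's method: x_(n+1) = x_n - f(x_n)/f'(x_n)
f(x) = 3x^2 + x - 8
f'(x) = 6x + 1

Iteration 1:
  f(1.000000) = -4.000000
  f'(1.000000) = 7.000000
  x_1 = 1.000000 - (-4.000000)/(7.000000) = 1.571429

x_1 = 1.571429


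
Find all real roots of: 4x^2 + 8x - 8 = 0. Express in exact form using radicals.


Using the quadratic formula: x = (-b ± sqrt(b^2 - 4ac)) / (2a)
Here a = 4, b = 8, c = -8
Discriminant = b^2 - 4ac = 8^2 - 4(4)(-8) = 64 + 128 = 192
Since discriminant = 192 > 0, there are two real roots.
x = (-8 ± 8*sqrt(3)) / 8
Simplifying: x = -1 ± sqrt(3)
Numerically: x ≈ 0.7321 or x ≈ -2.7321

x = -1 + sqrt(3) or x = -1 - sqrt(3)


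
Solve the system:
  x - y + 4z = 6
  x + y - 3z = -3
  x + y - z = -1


Using Cramer's rule. Expand each determinant along the first row.
D  = 1*[1*(-1) - (-3)*1] - (-1)*[1*(-1) - (-3)*1] + 4*[1*1 - 1*1]
  = 1*(2) - (-1)*(2) + 4*(0) = 4
Dx = 6*[1*(-1) - (-3)*1] - (-1)*[(-3)*(-1) - (-3)*(-1)] + 4*[(-3)*1 - 1*(-1)]
  = 6*(2) - (-1)*(0) + 4*(-2) = 4
Dy = 1*[(-3)*(-1) - (-3)*(-1)] - 6*[1*(-1) - (-3)*1] + 4*[1*(-1) - (-3)*1]
  = 1*(0) - 6*(2) + 4*(2) = -4
Dz = 1*[1*(-1) - (-3)*1] - (-1)*[1*(-1) - (-3)*1] + 6*[1*1 - 1*1]
  = 1*(2) - (-1)*(2) + 6*(0) = 4
x = Dx/D = 4/4 = 1, y = Dy/D = -4/4 = -1, z = Dz/D = 4/4 = 1
Check eq1: (1)(1) + (-1)(-1) + (4)(1) = 6 = 6 ✓
Check eq2: (1)(1) + (1)(-1) + (-3)(1) = -3 = -3 ✓
Check eq3: (1)(1) + (1)(-1) + (-1)(1) = -1 = -1 ✓

x = 1, y = -1, z = 1


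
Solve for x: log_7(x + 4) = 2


Convert to exponential form: x + 4 = 7^2 = 49
x = 49 - 4 = 45
Check: log_7(45 + 4) = log_7(49) = log_7(49) = 2 ✓

x = 45


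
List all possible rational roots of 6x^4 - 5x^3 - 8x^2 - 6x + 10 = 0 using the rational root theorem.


Rational root theorem: possible roots are ±p/q where:
  p divides the constant term (10): p ∈ {1, 2, 5, 10}
  q divides the leading coefficient (6): q ∈ {1, 2, 3, 6}

All possible rational roots: -10, -5, -10/3, -5/2, -2, -5/3, -1, -5/6, -2/3, -1/2, -1/3, -1/6, 1/6, 1/3, 1/2, 2/3, 5/6, 1, 5/3, 2, 5/2, 10/3, 5, 10

-10, -5, -10/3, -5/2, -2, -5/3, -1, -5/6, -2/3, -1/2, -1/3, -1/6, 1/6, 1/3, 1/2, 2/3, 5/6, 1, 5/3, 2, 5/2, 10/3, 5, 10


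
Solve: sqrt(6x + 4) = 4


Square both sides: 6x + 4 = 4^2 = 16
6x = 16 - 4 = 12
x = 2
Check: sqrt(6*2 + 4) = sqrt(16) = 4 ✓

x = 2


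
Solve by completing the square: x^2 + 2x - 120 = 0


Start: x^2 + 2x - 120 = 0
Move constant: x^2 + 2x = 120
Half of 2 is 1, squared is 1
Add 1 to both sides: x^2 + 2x + 1 = 121
(x + 1)^2 = 121
x + 1 = ±11
x = -1 + 11 = 10 or x = -1 - 11 = -12

x = -12, x = 10


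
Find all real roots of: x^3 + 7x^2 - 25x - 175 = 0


Let p(x) = x^3 + 7x^2 - 25x - 175. By the rational root theorem (leading coefficient 1), any rational root is an integer divisor of 175: try ±1, ±2, ... in turn.
Test x = 1: value = -192 ≠ 0.
Test x = -1: value = -144 ≠ 0.
Test x = 5: value = 0 ✓, so (x - 5) is a factor.
Synthetic division by (x - 5): bring down 1; 1(5) + 7 = 12; 12(5) - 25 = 35; 35(5) - 175 = 0 → quotient x^2 + 12x + 35, remainder 0.
Solve the quadratic x^2 + 12x + 35 = 0: discriminant = 12^2 - 4(1)(35) = 144 - 140 = 4.
sqrt(4) = 2, so x = (-12 ± 2)/2: x = -5 or x = -7.

x = -7, x = -5, x = 5


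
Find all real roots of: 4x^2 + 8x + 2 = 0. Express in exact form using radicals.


Using the quadratic formula: x = (-b ± sqrt(b^2 - 4ac)) / (2a)
Here a = 4, b = 8, c = 2
Discriminant = b^2 - 4ac = 8^2 - 4(4)(2) = 64 - 32 = 32
Since discriminant = 32 > 0, there are two real roots.
x = (-8 ± 4*sqrt(2)) / 8
Simplifying: x = (-2 ± sqrt(2)) / 2
Numerically: x ≈ -0.2929 or x ≈ -1.7071

x = (-2 + sqrt(2)) / 2 or x = (-2 - sqrt(2)) / 2


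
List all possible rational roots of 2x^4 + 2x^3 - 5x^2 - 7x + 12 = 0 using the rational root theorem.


Rational root theorem: possible roots are ±p/q where:
  p divides the constant term (12): p ∈ {1, 2, 3, 4, 6, 12}
  q divides the leading coefficient (2): q ∈ {1, 2}

All possible rational roots: -12, -6, -4, -3, -2, -3/2, -1, -1/2, 1/2, 1, 3/2, 2, 3, 4, 6, 12

-12, -6, -4, -3, -2, -3/2, -1, -1/2, 1/2, 1, 3/2, 2, 3, 4, 6, 12


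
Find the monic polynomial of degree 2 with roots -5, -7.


A monic polynomial with roots -5, -7 is:
p(x) = (x + 5)(x + 7)
After multiplying by (x + 5): x + 5
After multiplying by (x + 7): x^2 + 12x + 35

x^2 + 12x + 35


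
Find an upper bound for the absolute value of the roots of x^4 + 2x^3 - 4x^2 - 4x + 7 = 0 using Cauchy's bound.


Cauchy's bound: all roots r satisfy |r| <= 1 + max(|a_i/a_n|) for i = 0,...,n-1
where a_n is the leading coefficient.

Coefficients: [1, 2, -4, -4, 7]
Leading coefficient a_n = 1
Ratios |a_i/a_n|: 2, 4, 4, 7
Maximum ratio: 7
Cauchy's bound: |r| <= 1 + 7 = 8

Upper bound = 8


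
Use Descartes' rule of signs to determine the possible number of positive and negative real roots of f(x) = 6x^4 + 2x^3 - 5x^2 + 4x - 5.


Descartes' rule of signs:

For positive roots, count sign changes in f(x) = 6x^4 + 2x^3 - 5x^2 + 4x - 5:
Signs of coefficients: +, +, -, +, -
Number of sign changes: 3
Possible positive real roots: 3, 1

For negative roots, examine f(-x) = 6x^4 - 2x^3 - 5x^2 - 4x - 5:
Signs of coefficients: +, -, -, -, -
Number of sign changes: 1
Possible negative real roots: 1

Positive roots: 3 or 1; Negative roots: 1


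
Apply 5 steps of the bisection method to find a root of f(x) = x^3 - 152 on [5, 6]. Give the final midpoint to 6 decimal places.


f(x) = x^3 - 152
f(5) = -27 < 0
f(6) = 64 > 0

Step 1: midpoint = (5.000000 + 6.000000)/2 = 5.500000
  f(5.500000) = 14.375000
  f(mid) > 0, so root is in [5.000000, 5.500000]

Step 2: midpoint = (5.000000 + 5.500000)/2 = 5.250000
  f(5.250000) = -7.296875
  f(mid) < 0, so root is in [5.250000, 5.500000]

Step 3: midpoint = (5.250000 + 5.500000)/2 = 5.375000
  f(5.375000) = 3.287109
  f(mid) > 0, so root is in [5.250000, 5.375000]

Step 4: midpoint = (5.250000 + 5.375000)/2 = 5.312500
  f(5.312500) = -2.067139
  f(mid) < 0, so root is in [5.312500, 5.375000]

Step 5: midpoint = (5.312500 + 5.375000)/2 = 5.343750
  f(5.343750) = 0.594330
  f(mid) > 0, so root is in [5.312500, 5.343750]

midpoint = 5.343750


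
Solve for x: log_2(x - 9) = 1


Convert to exponential form: x - 9 = 2^1 = 2
x = 2 + 9 = 11
Check: log_2(11 - 9) = log_2(2) = log_2(2) = 1 ✓

x = 11


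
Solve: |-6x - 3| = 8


An absolute value equation |expr| = 8 gives two cases:
Case 1: -6x - 3 = 8
  -6x = 11, so x = -11/6
Case 2: -6x - 3 = -8
  -6x = -5, so x = 5/6

x = -11/6, x = 5/6


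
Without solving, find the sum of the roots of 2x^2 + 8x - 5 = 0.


By Vieta's formulas for ax^2 + bx + c = 0:
  Sum of roots = -b/a
  Product of roots = c/a

Here a = 2, b = 8, c = -5
Sum = -(8)/2 = -4
Product = -5/2 = -5/2

Sum = -4


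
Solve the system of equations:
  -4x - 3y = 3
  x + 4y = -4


Using Cramer's rule:
Determinant D = (-4)(4) - (1)(-3) = -16 + 3 = -13
Dx = (3)(4) - (-4)(-3) = 12 - 12 = 0
Dy = (-4)(-4) - (1)(3) = 16 - 3 = 13
x = Dx/D = 0/-13 = 0
y = Dy/D = 13/-13 = -1

x = 0, y = -1


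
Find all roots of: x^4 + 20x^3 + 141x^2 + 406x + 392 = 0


Let p(x) = x^4 + 20x^3 + 141x^2 + 406x + 392. By the rational root theorem (leading coefficient 1), any rational root is an integer divisor of 392: try ±1, ±2, ... in turn.
Test x = 1: value = 960 ≠ 0.
Test x = -1: value = 108 ≠ 0.
Test x = 2: value = 1944 ≠ 0.
Test x = -2: value = 0 ✓, so (x + 2) is a factor.
Synthetic division by (x + 2): bring down 1; 1(-2) + 20 = 18; 18(-2) + 141 = 105; 105(-2) + 406 = 196; 196(-2) + 392 = 0 → quotient x^3 + 18x^2 + 105x + 196, remainder 0.
Continue with the quotient x^3 + 18x^2 + 105x + 196 (candidates must divide 196; re-test x = -2 first in case it repeats).
Test x = -2: value = 50 ≠ 0.
Test x = 4: value = 968 ≠ 0.
Test x = -4: value = 0 ✓, so (x + 4) is a factor.
Synthetic division by (x + 4): bring down 1; 1(-4) + 18 = 14; 14(-4) + 105 = 49; 49(-4) + 196 = 0 → quotient x^2 + 14x + 49, remainder 0.
Solve the quadratic x^2 + 14x + 49 = 0: discriminant = 14^2 - 4(1)(49) = 196 - 196 = 0.
Discriminant = 0, so a double root: x = -14/2 = -7.
Collecting all roots found:

x = -7 (multiplicity 2), x = -4, x = -2


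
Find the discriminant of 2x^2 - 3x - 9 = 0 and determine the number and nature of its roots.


For ax^2 + bx + c = 0, discriminant D = b^2 - 4ac
Here a = 2, b = -3, c = -9
D = (-3)^2 - 4(2)(-9) = 9 + 72 = 81

D = 81 > 0 and is a perfect square (sqrt = 9)
The equation has 2 distinct real rational roots.

Discriminant = 81, 2 distinct real rational roots


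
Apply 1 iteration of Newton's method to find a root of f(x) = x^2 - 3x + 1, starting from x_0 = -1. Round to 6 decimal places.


Newton's method: x_(n+1) = x_n - f(x_n)/f'(x_n)
f(x) = x^2 - 3x + 1
f'(x) = 2x - 3

Iteration 1:
  f(-1.000000) = 5.000000
  f'(-1.000000) = -5.000000
  x_1 = -1.000000 - (5.000000)/(-5.000000) = 0.000000

x_1 = 0.000000


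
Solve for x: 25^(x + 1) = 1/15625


Express both sides with the same base.
1/15625 = 25^(-3)
Since the bases match, equate exponents: x + 1 = -3
So x = -3 - (1) = -4

x = -4


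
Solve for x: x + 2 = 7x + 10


Starting with: x + 2 = 7x + 10
Move all x terms to left: (1 - 7)x = 10 - 2
Simplify: -6x = 8
Divide both sides by -6: x = -4/3

x = -4/3


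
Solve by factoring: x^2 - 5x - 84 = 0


We need two numbers that multiply to -84 and add to -5.
Those numbers are -12 and 7 (since (-12) * 7 = -84 and (-12) + 7 = -5).
So x^2 - 5x - 84 = (x - 12)(x + 7) = 0
Setting each factor to zero: x = 12 or x = -7

x = -7, x = 12


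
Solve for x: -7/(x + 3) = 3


Multiply both sides by (x + 3): -7 = 3(x + 3)
Distribute: -7 = 3x + 9
3x = -7 - 9 = -16
x = -16/3

x = -16/3


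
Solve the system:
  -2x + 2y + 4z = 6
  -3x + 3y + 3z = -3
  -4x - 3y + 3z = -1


Using Cramer's rule. Expand each determinant along the first row.
D  = (-2)*[3*3 - 3*(-3)] - 2*[(-3)*3 - 3*(-4)] + 4*[(-3)*(-3) - 3*(-4)]
  = (-2)*(18) - 2*(3) + 4*(21) = 42
Dx = 6*[3*3 - 3*(-3)] - 2*[(-3)*3 - 3*(-1)] + 4*[(-3)*(-3) - 3*(-1)]
  = 6*(18) - 2*(-6) + 4*(12) = 168
Dy = (-2)*[(-3)*3 - 3*(-1)] - 6*[(-3)*3 - 3*(-4)] + 4*[(-3)*(-1) - (-3)*(-4)]
  = (-2)*(-6) - 6*(3) + 4*(-9) = -42
Dz = (-2)*[3*(-1) - (-3)*(-3)] - 2*[(-3)*(-1) - (-3)*(-4)] + 6*[(-3)*(-3) - 3*(-4)]
  = (-2)*(-12) - 2*(-9) + 6*(21) = 168
x = Dx/D = 168/42 = 4, y = Dy/D = -42/42 = -1, z = Dz/D = 168/42 = 4
Check eq1: (-2)(4) + (2)(-1) + (4)(4) = 6 = 6 ✓
Check eq2: (-3)(4) + (3)(-1) + (3)(4) = -3 = -3 ✓
Check eq3: (-4)(4) + (-3)(-1) + (3)(4) = -1 = -1 ✓

x = 4, y = -1, z = 4


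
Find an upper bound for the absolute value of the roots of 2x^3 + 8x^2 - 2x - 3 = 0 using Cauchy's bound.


Cauchy's bound: all roots r satisfy |r| <= 1 + max(|a_i/a_n|) for i = 0,...,n-1
where a_n is the leading coefficient.

Coefficients: [2, 8, -2, -3]
Leading coefficient a_n = 2
Ratios |a_i/a_n|: 4, 1, 3/2
Maximum ratio: 4
Cauchy's bound: |r| <= 1 + 4 = 5

Upper bound = 5


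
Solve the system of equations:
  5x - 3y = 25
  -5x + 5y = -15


Using Cramer's rule:
Determinant D = (5)(5) - (-5)(-3) = 25 - 15 = 10
Dx = (25)(5) - (-15)(-3) = 125 - 45 = 80
Dy = (5)(-15) - (-5)(25) = -75 + 125 = 50
x = Dx/D = 80/10 = 8
y = Dy/D = 50/10 = 5

x = 8, y = 5


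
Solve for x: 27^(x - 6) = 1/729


Express both sides with the same base.
1/729 = 27^(-2)
Since the bases match, equate exponents: x - 6 = -2
So x = -2 - (-6) = 4

x = 4


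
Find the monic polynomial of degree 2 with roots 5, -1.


A monic polynomial with roots 5, -1 is:
p(x) = (x - 5)(x + 1)
After multiplying by (x - 5): x - 5
After multiplying by (x + 1): x^2 - 4x - 5

x^2 - 4x - 5


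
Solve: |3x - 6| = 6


An absolute value equation |expr| = 6 gives two cases:
Case 1: 3x - 6 = 6
  3x = 12, so x = 4
Case 2: 3x - 6 = -6
  3x = 0, so x = 0

x = 0, x = 4


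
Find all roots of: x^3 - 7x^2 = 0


The lowest-degree term is x^2, so x = 0 is a root with multiplicity 2. Factor out x^2:
  x - 7 = 0
Linear factor x - 7 = 0 gives x = 7.
Collecting all roots found:

x = 0 (multiplicity 2), x = 7


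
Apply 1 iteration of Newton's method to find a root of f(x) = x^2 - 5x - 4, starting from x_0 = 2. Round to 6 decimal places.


Newton's method: x_(n+1) = x_n - f(x_n)/f'(x_n)
f(x) = x^2 - 5x - 4
f'(x) = 2x - 5

Iteration 1:
  f(2.000000) = -10.000000
  f'(2.000000) = -1.000000
  x_1 = 2.000000 - (-10.000000)/(-1.000000) = -8.000000

x_1 = -8.000000


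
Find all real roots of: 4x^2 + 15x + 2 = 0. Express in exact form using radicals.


Using the quadratic formula: x = (-b ± sqrt(b^2 - 4ac)) / (2a)
Here a = 4, b = 15, c = 2
Discriminant = b^2 - 4ac = 15^2 - 4(4)(2) = 225 - 32 = 193
Since discriminant = 193 > 0, there are two real roots.
x = (-15 ± sqrt(193)) / 8
Numerically: x ≈ -0.1384 or x ≈ -3.6116

x = (-15 + sqrt(193)) / 8 or x = (-15 - sqrt(193)) / 8


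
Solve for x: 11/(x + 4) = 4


Multiply both sides by (x + 4): 11 = 4(x + 4)
Distribute: 11 = 4x + 16
4x = 11 - 16 = -5
x = -5/4

x = -5/4


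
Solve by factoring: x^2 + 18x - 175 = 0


We need two numbers that multiply to -175 and add to 18.
Those numbers are -7 and 25 (since (-7) * 25 = -175 and (-7) + 25 = 18).
So x^2 + 18x - 175 = (x - 7)(x + 25) = 0
Setting each factor to zero: x = 7 or x = -25

x = -25, x = 7


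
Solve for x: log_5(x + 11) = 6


Convert to exponential form: x + 11 = 5^6 = 15625
x = 15625 - 11 = 15614
Check: log_5(15614 + 11) = log_5(15625) = log_5(15625) = 6 ✓

x = 15614


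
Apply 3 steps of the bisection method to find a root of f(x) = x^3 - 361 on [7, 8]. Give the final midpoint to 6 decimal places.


f(x) = x^3 - 361
f(7) = -18 < 0
f(8) = 151 > 0

Step 1: midpoint = (7.000000 + 8.000000)/2 = 7.500000
  f(7.500000) = 60.875000
  f(mid) > 0, so root is in [7.000000, 7.500000]

Step 2: midpoint = (7.000000 + 7.500000)/2 = 7.250000
  f(7.250000) = 20.078125
  f(mid) > 0, so root is in [7.000000, 7.250000]

Step 3: midpoint = (7.000000 + 7.250000)/2 = 7.125000
  f(7.125000) = 0.705078
  f(mid) > 0, so root is in [7.000000, 7.125000]

midpoint = 7.125000


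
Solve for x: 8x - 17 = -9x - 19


Starting with: 8x - 17 = -9x - 19
Move all x terms to left: (8 + 9)x = -19 + 17
Simplify: 17x = -2
Divide both sides by 17: x = -2/17

x = -2/17


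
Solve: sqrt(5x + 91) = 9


Square both sides: 5x + 91 = 9^2 = 81
5x = 81 - 91 = -10
x = -2
Check: sqrt(5*(-2) + 91) = sqrt(81) = 9 ✓

x = -2


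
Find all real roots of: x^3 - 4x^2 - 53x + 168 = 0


Let p(x) = x^3 - 4x^2 - 53x + 168. By the rational root theorem (leading coefficient 1), any rational root is an integer divisor of 168: try ±1, ±2, ... in turn.
Test x = 1: value = 112 ≠ 0.
Test x = -1: value = 216 ≠ 0.
Test x = 2: value = 54 ≠ 0.
Test x = -2: value = 250 ≠ 0.
Test x = 3: value = 0 ✓, so (x - 3) is a factor.
Synthetic division by (x - 3): bring down 1; 1(3) - 4 = -1; (-1)(3) - 53 = -56; (-56)(3) + 168 = 0 → quotient x^2 - x - 56, remainder 0.
Solve the quadratic x^2 - x - 56 = 0: discriminant = (-1)^2 - 4(1)(-56) = 1 + 224 = 225.
sqrt(225) = 15, so x = (1 ± 15)/2: x = 8 or x = -7.

x = -7, x = 3, x = 8


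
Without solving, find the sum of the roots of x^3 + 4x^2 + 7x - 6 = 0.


By Vieta's formulas for x^3 + bx^2 + cx + d = 0:
  r1 + r2 + r3 = -b/a = -4
  r1*r2 + r1*r3 + r2*r3 = c/a = 7
  r1*r2*r3 = -d/a = 6


Sum = -4


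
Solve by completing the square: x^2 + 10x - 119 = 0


Start: x^2 + 10x - 119 = 0
Move constant: x^2 + 10x = 119
Half of 10 is 5, squared is 25
Add 25 to both sides: x^2 + 10x + 25 = 144
(x + 5)^2 = 144
x + 5 = ±12
x = -5 + 12 = 7 or x = -5 - 12 = -17

x = -17, x = 7


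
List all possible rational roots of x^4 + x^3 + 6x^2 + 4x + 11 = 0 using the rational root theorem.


Rational root theorem: possible roots are ±p/q where:
  p divides the constant term (11): p ∈ {1, 11}
  q divides the leading coefficient (1): q ∈ {1}

All possible rational roots: -11, -1, 1, 11

-11, -1, 1, 11


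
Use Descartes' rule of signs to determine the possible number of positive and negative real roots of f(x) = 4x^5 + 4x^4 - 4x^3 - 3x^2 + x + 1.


Descartes' rule of signs:

For positive roots, count sign changes in f(x) = 4x^5 + 4x^4 - 4x^3 - 3x^2 + x + 1:
Signs of coefficients: +, +, -, -, +, +
Number of sign changes: 2
Possible positive real roots: 2, 0

For negative roots, examine f(-x) = -4x^5 + 4x^4 + 4x^3 - 3x^2 - x + 1:
Signs of coefficients: -, +, +, -, -, +
Number of sign changes: 3
Possible negative real roots: 3, 1

Positive roots: 2 or 0; Negative roots: 3 or 1


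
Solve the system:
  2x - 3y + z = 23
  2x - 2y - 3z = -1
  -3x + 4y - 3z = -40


Using Cramer's rule. Expand each determinant along the first row.
D  = 2*[(-2)*(-3) - (-3)*4] - (-3)*[2*(-3) - (-3)*(-3)] + 1*[2*4 - (-2)*(-3)]
  = 2*(18) - (-3)*(-15) + 1*(2) = -7
Dx = 23*[(-2)*(-3) - (-3)*4] - (-3)*[(-1)*(-3) - (-3)*(-40)] + 1*[(-1)*4 - (-2)*(-40)]
  = 23*(18) - (-3)*(-117) + 1*(-84) = -21
Dy = 2*[(-1)*(-3) - (-3)*(-40)] - 23*[2*(-3) - (-3)*(-3)] + 1*[2*(-40) - (-1)*(-3)]
  = 2*(-117) - 23*(-15) + 1*(-83) = 28
Dz = 2*[(-2)*(-40) - (-1)*4] - (-3)*[2*(-40) - (-1)*(-3)] + 23*[2*4 - (-2)*(-3)]
  = 2*(84) - (-3)*(-83) + 23*(2) = -35
x = Dx/D = -21/-7 = 3, y = Dy/D = 28/-7 = -4, z = Dz/D = -35/-7 = 5
Check eq1: (2)(3) + (-3)(-4) + (1)(5) = 23 = 23 ✓
Check eq2: (2)(3) + (-2)(-4) + (-3)(5) = -1 = -1 ✓
Check eq3: (-3)(3) + (4)(-4) + (-3)(5) = -40 = -40 ✓

x = 3, y = -4, z = 5


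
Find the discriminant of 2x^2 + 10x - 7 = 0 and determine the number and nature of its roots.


For ax^2 + bx + c = 0, discriminant D = b^2 - 4ac
Here a = 2, b = 10, c = -7
D = (10)^2 - 4(2)(-7) = 100 + 56 = 156

D = 156 > 0 but not a perfect square
The equation has 2 distinct real irrational roots.

Discriminant = 156, 2 distinct real irrational roots


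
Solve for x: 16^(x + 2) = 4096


Express both sides with the same base.
4096 = 16^3
Since the bases match, equate exponents: x + 2 = 3
So x = 3 - (2) = 1

x = 1


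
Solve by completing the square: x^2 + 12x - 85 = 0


Start: x^2 + 12x - 85 = 0
Move constant: x^2 + 12x = 85
Half of 12 is 6, squared is 36
Add 36 to both sides: x^2 + 12x + 36 = 121
(x + 6)^2 = 121
x + 6 = ±11
x = -6 + 11 = 5 or x = -6 - 11 = -17

x = -17, x = 5


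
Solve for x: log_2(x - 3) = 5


Convert to exponential form: x - 3 = 2^5 = 32
x = 32 + 3 = 35
Check: log_2(35 - 3) = log_2(32) = log_2(32) = 5 ✓

x = 35


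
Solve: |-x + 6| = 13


An absolute value equation |expr| = 13 gives two cases:
Case 1: -x + 6 = 13
  -x = 7, so x = -7
Case 2: -x + 6 = -13
  -x = -19, so x = 19

x = -7, x = 19


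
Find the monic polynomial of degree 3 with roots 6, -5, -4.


A monic polynomial with roots 6, -5, -4 is:
p(x) = (x - 6)(x + 5)(x + 4)
After multiplying by (x - 6): x - 6
After multiplying by (x + 5): x^2 - x - 30
After multiplying by (x + 4): x^3 + 3x^2 - 34x - 120

x^3 + 3x^2 - 34x - 120


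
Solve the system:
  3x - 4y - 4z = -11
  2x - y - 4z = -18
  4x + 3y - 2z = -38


Using Cramer's rule. Expand each determinant along the first row.
D  = 3*[(-1)*(-2) - (-4)*3] - (-4)*[2*(-2) - (-4)*4] + (-4)*[2*3 - (-1)*4]
  = 3*(14) - (-4)*(12) + (-4)*(10) = 50
Dx = (-11)*[(-1)*(-2) - (-4)*3] - (-4)*[(-18)*(-2) - (-4)*(-38)] + (-4)*[(-18)*3 - (-1)*(-38)]
  = (-11)*(14) - (-4)*(-116) + (-4)*(-92) = -250
Dy = 3*[(-18)*(-2) - (-4)*(-38)] - (-11)*[2*(-2) - (-4)*4] + (-4)*[2*(-38) - (-18)*4]
  = 3*(-116) - (-11)*(12) + (-4)*(-4) = -200
Dz = 3*[(-1)*(-38) - (-18)*3] - (-4)*[2*(-38) - (-18)*4] + (-11)*[2*3 - (-1)*4]
  = 3*(92) - (-4)*(-4) + (-11)*(10) = 150
x = Dx/D = -250/50 = -5, y = Dy/D = -200/50 = -4, z = Dz/D = 150/50 = 3
Check eq1: (3)(-5) + (-4)(-4) + (-4)(3) = -11 = -11 ✓
Check eq2: (2)(-5) + (-1)(-4) + (-4)(3) = -18 = -18 ✓
Check eq3: (4)(-5) + (3)(-4) + (-2)(3) = -38 = -38 ✓

x = -5, y = -4, z = 3


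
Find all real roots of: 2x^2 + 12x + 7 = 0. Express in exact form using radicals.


Using the quadratic formula: x = (-b ± sqrt(b^2 - 4ac)) / (2a)
Here a = 2, b = 12, c = 7
Discriminant = b^2 - 4ac = 12^2 - 4(2)(7) = 144 - 56 = 88
Since discriminant = 88 > 0, there are two real roots.
x = (-12 ± 2*sqrt(22)) / 4
Simplifying: x = (-6 ± sqrt(22)) / 2
Numerically: x ≈ -0.6548 or x ≈ -5.3452

x = (-6 + sqrt(22)) / 2 or x = (-6 - sqrt(22)) / 2


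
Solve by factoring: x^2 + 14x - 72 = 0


We need two numbers that multiply to -72 and add to 14.
Those numbers are -4 and 18 (since (-4) * 18 = -72 and (-4) + 18 = 14).
So x^2 + 14x - 72 = (x - 4)(x + 18) = 0
Setting each factor to zero: x = 4 or x = -18

x = -18, x = 4


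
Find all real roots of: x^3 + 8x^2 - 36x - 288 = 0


Let p(x) = x^3 + 8x^2 - 36x - 288. By the rational root theorem (leading coefficient 1), any rational root is an integer divisor of 288: try ±1, ±2, ... in turn.
Test x = 1: value = -315 ≠ 0.
Test x = -1: value = -245 ≠ 0.
Test x = 2: value = -320 ≠ 0.
Test x = -2: value = -192 ≠ 0.
Test x = 3: value = -297 ≠ 0.
Test x = -3: value = -135 ≠ 0.
Test x = 4: value = -240 ≠ 0.
Test x = -4: value = -80 ≠ 0.
Test x = 6: value = 0 ✓, so (x - 6) is a factor.
Synthetic division by (x - 6): bring down 1; 1(6) + 8 = 14; 14(6) - 36 = 48; 48(6) - 288 = 0 → quotient x^2 + 14x + 48, remainder 0.
Solve the quadratic x^2 + 14x + 48 = 0: discriminant = 14^2 - 4(1)(48) = 196 - 192 = 4.
sqrt(4) = 2, so x = (-14 ± 2)/2: x = -6 or x = -8.

x = -8, x = -6, x = 6


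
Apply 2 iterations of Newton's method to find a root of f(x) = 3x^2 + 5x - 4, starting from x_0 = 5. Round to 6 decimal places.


Newton's method: x_(n+1) = x_n - f(x_n)/f'(x_n)
f(x) = 3x^2 + 5x - 4
f'(x) = 6x + 5

Iteration 1:
  f(5.000000) = 96.000000
  f'(5.000000) = 35.000000
  x_1 = 5.000000 - (96.000000)/(35.000000) = 2.257143

Iteration 2:
  f(2.257143) = 22.569796
  f'(2.257143) = 18.542857
  x_2 = 2.257143 - (22.569796)/(18.542857) = 1.039974

x_2 = 1.039974


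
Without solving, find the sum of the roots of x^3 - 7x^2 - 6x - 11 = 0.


By Vieta's formulas for x^3 + bx^2 + cx + d = 0:
  r1 + r2 + r3 = -b/a = 7
  r1*r2 + r1*r3 + r2*r3 = c/a = -6
  r1*r2*r3 = -d/a = 11


Sum = 7


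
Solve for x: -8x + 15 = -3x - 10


Starting with: -8x + 15 = -3x - 10
Move all x terms to left: (-8 + 3)x = -10 - 15
Simplify: -5x = -25
Divide both sides by -5: x = 5

x = 5


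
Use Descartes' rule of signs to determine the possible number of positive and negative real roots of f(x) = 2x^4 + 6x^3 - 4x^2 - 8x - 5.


Descartes' rule of signs:

For positive roots, count sign changes in f(x) = 2x^4 + 6x^3 - 4x^2 - 8x - 5:
Signs of coefficients: +, +, -, -, -
Number of sign changes: 1
Possible positive real roots: 1

For negative roots, examine f(-x) = 2x^4 - 6x^3 - 4x^2 + 8x - 5:
Signs of coefficients: +, -, -, +, -
Number of sign changes: 3
Possible negative real roots: 3, 1

Positive roots: 1; Negative roots: 3 or 1


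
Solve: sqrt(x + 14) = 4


Square both sides: x + 14 = 4^2 = 16
x = 16 - 14 = 2
x = 2
Check: sqrt(1*2 + 14) = sqrt(16) = 4 ✓

x = 2


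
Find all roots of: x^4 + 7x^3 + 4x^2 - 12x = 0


The constant term is 0, so x = 0 is a root. Factor out x:
  x^3 + 7x^2 + 4x - 12 = 0
Let p(x) = x^3 + 7x^2 + 4x - 12. By the rational root theorem (leading coefficient 1), any rational root is an integer divisor of 12: try ±1, ±2, ... in turn.
Test x = 1: value = 0 ✓, so (x - 1) is a factor.
Synthetic division by (x - 1): bring down 1; 1(1) + 7 = 8; 8(1) + 4 = 12; 12(1) - 12 = 0 → quotient x^2 + 8x + 12, remainder 0.
Solve the quadratic x^2 + 8x + 12 = 0: discriminant = 8^2 - 4(1)(12) = 64 - 48 = 16.
sqrt(16) = 4, so x = (-8 ± 4)/2: x = -2 or x = -6.
Collecting all roots found:

x = -6, x = -2, x = 0, x = 1


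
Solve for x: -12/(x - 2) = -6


Multiply both sides by (x - 2): -12 = -6(x - 2)
Distribute: -12 = -6x + 12
-6x = -12 - 12 = -24
x = 4

x = 4


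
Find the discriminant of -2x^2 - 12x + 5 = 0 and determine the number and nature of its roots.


For ax^2 + bx + c = 0, discriminant D = b^2 - 4ac
Here a = -2, b = -12, c = 5
D = (-12)^2 - 4(-2)(5) = 144 + 40 = 184

D = 184 > 0 but not a perfect square
The equation has 2 distinct real irrational roots.

Discriminant = 184, 2 distinct real irrational roots


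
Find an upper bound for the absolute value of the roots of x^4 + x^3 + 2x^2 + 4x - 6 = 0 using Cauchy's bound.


Cauchy's bound: all roots r satisfy |r| <= 1 + max(|a_i/a_n|) for i = 0,...,n-1
where a_n is the leading coefficient.

Coefficients: [1, 1, 2, 4, -6]
Leading coefficient a_n = 1
Ratios |a_i/a_n|: 1, 2, 4, 6
Maximum ratio: 6
Cauchy's bound: |r| <= 1 + 6 = 7

Upper bound = 7


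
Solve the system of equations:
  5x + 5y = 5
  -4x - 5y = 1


Using Cramer's rule:
Determinant D = (5)(-5) - (-4)(5) = -25 + 20 = -5
Dx = (5)(-5) - (1)(5) = -25 - 5 = -30
Dy = (5)(1) - (-4)(5) = 5 + 20 = 25
x = Dx/D = -30/-5 = 6
y = Dy/D = 25/-5 = -5

x = 6, y = -5


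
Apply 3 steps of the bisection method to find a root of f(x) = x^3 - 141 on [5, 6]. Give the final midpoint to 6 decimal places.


f(x) = x^3 - 141
f(5) = -16 < 0
f(6) = 75 > 0

Step 1: midpoint = (5.000000 + 6.000000)/2 = 5.500000
  f(5.500000) = 25.375000
  f(mid) > 0, so root is in [5.000000, 5.500000]

Step 2: midpoint = (5.000000 + 5.500000)/2 = 5.250000
  f(5.250000) = 3.703125
  f(mid) > 0, so root is in [5.000000, 5.250000]

Step 3: midpoint = (5.000000 + 5.250000)/2 = 5.125000
  f(5.125000) = -6.388672
  f(mid) < 0, so root is in [5.125000, 5.250000]

midpoint = 5.125000


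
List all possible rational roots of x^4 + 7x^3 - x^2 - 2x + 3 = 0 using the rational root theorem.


Rational root theorem: possible roots are ±p/q where:
  p divides the constant term (3): p ∈ {1, 3}
  q divides the leading coefficient (1): q ∈ {1}

All possible rational roots: -3, -1, 1, 3

-3, -1, 1, 3


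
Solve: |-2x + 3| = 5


An absolute value equation |expr| = 5 gives two cases:
Case 1: -2x + 3 = 5
  -2x = 2, so x = -1
Case 2: -2x + 3 = -5
  -2x = -8, so x = 4

x = -1, x = 4


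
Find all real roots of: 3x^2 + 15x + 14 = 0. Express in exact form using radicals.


Using the quadratic formula: x = (-b ± sqrt(b^2 - 4ac)) / (2a)
Here a = 3, b = 15, c = 14
Discriminant = b^2 - 4ac = 15^2 - 4(3)(14) = 225 - 168 = 57
Since discriminant = 57 > 0, there are two real roots.
x = (-15 ± sqrt(57)) / 6
Numerically: x ≈ -1.2417 or x ≈ -3.7583

x = (-15 + sqrt(57)) / 6 or x = (-15 - sqrt(57)) / 6


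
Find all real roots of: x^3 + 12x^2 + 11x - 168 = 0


Let p(x) = x^3 + 12x^2 + 11x - 168. By the rational root theorem (leading coefficient 1), any rational root is an integer divisor of 168: try ±1, ±2, ... in turn.
Test x = 1: value = -144 ≠ 0.
Test x = -1: value = -168 ≠ 0.
Test x = 2: value = -90 ≠ 0.
Test x = -2: value = -150 ≠ 0.
Test x = 3: value = 0 ✓, so (x - 3) is a factor.
Synthetic division by (x - 3): bring down 1; 1(3) + 12 = 15; 15(3) + 11 = 56; 56(3) - 168 = 0 → quotient x^2 + 15x + 56, remainder 0.
Solve the quadratic x^2 + 15x + 56 = 0: discriminant = 15^2 - 4(1)(56) = 225 - 224 = 1.
sqrt(1) = 1, so x = (-15 ± 1)/2: x = -7 or x = -8.

x = -8, x = -7, x = 3
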